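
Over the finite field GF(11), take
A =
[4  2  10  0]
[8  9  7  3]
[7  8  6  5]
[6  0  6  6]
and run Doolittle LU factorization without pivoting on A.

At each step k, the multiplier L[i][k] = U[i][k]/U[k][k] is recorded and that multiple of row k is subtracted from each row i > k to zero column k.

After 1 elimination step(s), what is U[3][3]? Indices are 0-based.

k=0: U[0][0]=4
  eliminate (1,0): mult=2, new row 1: (0, 5, 9, 3); set L[1][0]=2
  eliminate (2,0): mult=10, new row 2: (0, 10, 5, 5); set L[2][0]=10
  eliminate (3,0): mult=7, new row 3: (0, 8, 2, 6); set L[3][0]=7

U[3][3] = 6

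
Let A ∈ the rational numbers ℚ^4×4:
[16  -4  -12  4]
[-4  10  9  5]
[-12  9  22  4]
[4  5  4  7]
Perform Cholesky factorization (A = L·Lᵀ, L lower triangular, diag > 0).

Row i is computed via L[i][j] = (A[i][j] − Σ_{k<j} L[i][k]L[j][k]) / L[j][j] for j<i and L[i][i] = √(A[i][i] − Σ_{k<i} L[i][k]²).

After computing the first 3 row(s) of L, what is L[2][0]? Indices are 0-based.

L[2][0] = -3

Step 1: L[0][0] = √(16) = 4.
  L[1][0] = (-4) / L[0][0] = -1.
Step 2: L[1][1] = √(9) = 3.
  L[2][0] = (-12) / L[0][0] = -3.
  L[2][1] = (6) / L[1][1] = 2.
Step 3: L[2][2] = √(9) = 3.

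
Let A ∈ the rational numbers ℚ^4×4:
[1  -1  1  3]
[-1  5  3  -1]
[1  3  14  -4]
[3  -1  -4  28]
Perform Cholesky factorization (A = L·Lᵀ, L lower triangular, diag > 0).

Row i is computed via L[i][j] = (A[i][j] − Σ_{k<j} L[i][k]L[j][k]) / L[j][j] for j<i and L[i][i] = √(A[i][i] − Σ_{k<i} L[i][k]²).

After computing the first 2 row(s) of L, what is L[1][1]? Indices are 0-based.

Step 1: L[0][0] = √(1) = 1.
  L[1][0] = (-1) / L[0][0] = -1.
Step 2: L[1][1] = √(4) = 2.

L[1][1] = 2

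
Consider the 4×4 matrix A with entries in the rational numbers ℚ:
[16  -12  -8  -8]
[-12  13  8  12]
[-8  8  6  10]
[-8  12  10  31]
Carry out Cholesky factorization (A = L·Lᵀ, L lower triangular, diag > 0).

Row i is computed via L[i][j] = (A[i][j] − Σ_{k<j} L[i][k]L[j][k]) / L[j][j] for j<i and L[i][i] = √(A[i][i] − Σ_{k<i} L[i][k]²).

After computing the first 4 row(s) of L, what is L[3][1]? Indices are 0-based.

Step 1: L[0][0] = √(16) = 4.
  L[1][0] = (-12) / L[0][0] = -3.
Step 2: L[1][1] = √(4) = 2.
  L[2][0] = (-8) / L[0][0] = -2.
  L[2][1] = (2) / L[1][1] = 1.
Step 3: L[2][2] = √(1) = 1.
  L[3][0] = (-8) / L[0][0] = -2.
  L[3][1] = (6) / L[1][1] = 3.
  L[3][2] = (3) / L[2][2] = 3.
Step 4: L[3][3] = √(9) = 3.

L[3][1] = 3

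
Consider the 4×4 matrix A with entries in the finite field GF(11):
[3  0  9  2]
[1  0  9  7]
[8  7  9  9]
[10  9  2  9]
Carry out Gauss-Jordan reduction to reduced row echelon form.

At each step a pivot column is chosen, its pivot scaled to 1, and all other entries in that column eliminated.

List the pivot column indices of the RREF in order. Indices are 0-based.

[1] R0 /= 3  ⇒  (1, 0, 3, 8)
     R1 -= 1·R0  ⇒  (0, 0, 6, 10)
     R2 -= 8·R0  ⇒  (0, 7, 7, 0)
     R3 -= 10·R0  ⇒  (0, 9, 5, 6)
[2] R1 <-> R2
[2] R1 /= 7  ⇒  (0, 1, 1, 0)
     R3 -= 9·R1  ⇒  (0, 0, 7, 6)
[3] R2 /= 6  ⇒  (0, 0, 1, 9)
     R0 -= 3·R2  ⇒  (1, 0, 0, 3)
     R1 -= 1·R2  ⇒  (0, 1, 0, 2)
     R3 -= 7·R2  ⇒  (0, 0, 0, 9)
[4] R3 /= 9  ⇒  (0, 0, 0, 1)
     R0 -= 3·R3  ⇒  (1, 0, 0, 0)
     R1 -= 2·R3  ⇒  (0, 1, 0, 0)
     R2 -= 9·R3  ⇒  (0, 0, 1, 0)

pivot columns: 0, 1, 2, 3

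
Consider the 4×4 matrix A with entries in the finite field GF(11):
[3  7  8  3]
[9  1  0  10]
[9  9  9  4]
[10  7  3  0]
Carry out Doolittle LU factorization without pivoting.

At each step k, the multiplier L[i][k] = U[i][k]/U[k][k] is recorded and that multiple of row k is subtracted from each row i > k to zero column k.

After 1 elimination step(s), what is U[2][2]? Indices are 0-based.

U[2][2] = 7

[col 0] pivot 3
  R1 -= 3*R0 → (0, 2, 9, 1)  (L[1][0] := 3)
  R2 -= 3*R0 → (0, 10, 7, 6)  (L[2][0] := 3)
  R3 -= 7*R0 → (0, 2, 2, 1)  (L[3][0] := 7)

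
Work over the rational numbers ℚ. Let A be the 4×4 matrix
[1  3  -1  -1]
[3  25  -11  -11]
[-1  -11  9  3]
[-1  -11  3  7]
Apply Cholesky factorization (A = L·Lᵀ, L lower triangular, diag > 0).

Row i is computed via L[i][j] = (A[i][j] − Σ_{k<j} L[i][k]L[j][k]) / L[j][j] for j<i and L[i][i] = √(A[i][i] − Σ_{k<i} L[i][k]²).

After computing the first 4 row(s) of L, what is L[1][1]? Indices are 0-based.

L[1][1] = 4

Step 1: L[0][0] = √(1) = 1.
  L[1][0] = (3) / L[0][0] = 3.
Step 2: L[1][1] = √(16) = 4.
  L[2][0] = (-1) / L[0][0] = -1.
  L[2][1] = (-8) / L[1][1] = -2.
Step 3: L[2][2] = √(4) = 2.
  L[3][0] = (-1) / L[0][0] = -1.
  L[3][1] = (-8) / L[1][1] = -2.
  L[3][2] = (-2) / L[2][2] = -1.
Step 4: L[3][3] = √(1) = 1.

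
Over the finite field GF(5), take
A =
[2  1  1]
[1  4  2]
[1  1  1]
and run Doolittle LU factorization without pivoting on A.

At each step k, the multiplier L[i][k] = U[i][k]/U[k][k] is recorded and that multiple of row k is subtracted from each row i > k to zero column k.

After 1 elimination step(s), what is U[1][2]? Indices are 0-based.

k=0: U[0][0]=2
  eliminate (1,0): mult=3, new row 1: (0, 1, 4); set L[1][0]=3
  eliminate (2,0): mult=3, new row 2: (0, 3, 3); set L[2][0]=3

U[1][2] = 4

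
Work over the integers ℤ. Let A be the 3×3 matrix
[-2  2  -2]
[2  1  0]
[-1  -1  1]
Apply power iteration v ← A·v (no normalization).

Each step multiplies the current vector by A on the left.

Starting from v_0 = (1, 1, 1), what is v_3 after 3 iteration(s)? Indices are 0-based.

v_0 = (1, 1, 1).
v_1 = A·v_0 = (-2, 3, -1).
v_2 = A·v_1 = (12, -1, -2).
v_3 = A·v_2 = (-22, 23, -13).

v_3 = (-22, 23, -13)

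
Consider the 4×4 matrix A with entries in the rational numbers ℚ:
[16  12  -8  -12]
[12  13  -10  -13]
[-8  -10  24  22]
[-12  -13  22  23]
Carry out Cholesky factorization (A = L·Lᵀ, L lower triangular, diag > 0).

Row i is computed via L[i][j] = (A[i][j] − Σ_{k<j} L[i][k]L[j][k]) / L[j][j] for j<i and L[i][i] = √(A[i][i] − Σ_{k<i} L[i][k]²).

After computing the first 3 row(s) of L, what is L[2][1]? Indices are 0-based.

L[2][1] = -2

Step 1: L[0][0] = √(16) = 4.
  L[1][0] = (12) / L[0][0] = 3.
Step 2: L[1][1] = √(4) = 2.
  L[2][0] = (-8) / L[0][0] = -2.
  L[2][1] = (-4) / L[1][1] = -2.
Step 3: L[2][2] = √(16) = 4.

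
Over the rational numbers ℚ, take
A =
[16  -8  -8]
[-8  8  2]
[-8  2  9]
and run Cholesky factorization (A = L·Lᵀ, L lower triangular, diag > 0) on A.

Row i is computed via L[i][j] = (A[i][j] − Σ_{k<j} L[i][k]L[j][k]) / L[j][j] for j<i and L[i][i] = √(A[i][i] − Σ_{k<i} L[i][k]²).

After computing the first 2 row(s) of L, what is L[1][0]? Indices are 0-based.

Step 1: L[0][0] = √(16) = 4.
  L[1][0] = (-8) / L[0][0] = -2.
Step 2: L[1][1] = √(4) = 2.

L[1][0] = -2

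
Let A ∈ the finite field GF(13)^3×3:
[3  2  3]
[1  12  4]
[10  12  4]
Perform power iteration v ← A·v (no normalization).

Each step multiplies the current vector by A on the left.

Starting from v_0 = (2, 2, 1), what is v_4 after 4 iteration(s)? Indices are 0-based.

v_4 = (3, 7, 0)

v_0 = (2, 2, 1).
v_1 = A·v_0 = (0, 4, 9).
v_2 = A·v_1 = (9, 6, 6).
v_3 = A·v_2 = (5, 1, 4).
v_4 = A·v_3 = (3, 7, 0).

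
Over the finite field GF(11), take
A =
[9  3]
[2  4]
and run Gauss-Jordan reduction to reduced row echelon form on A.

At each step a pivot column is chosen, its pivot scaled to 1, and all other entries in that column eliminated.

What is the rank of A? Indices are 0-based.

rank = 2

step 1: normalize row 0 (÷9) = (1, 4)
  row 1: subtract 2×row0 = (0, 7)
step 2: normalize row 1 (÷7) = (0, 1)
  row 0: subtract 4×row1 = (1, 0)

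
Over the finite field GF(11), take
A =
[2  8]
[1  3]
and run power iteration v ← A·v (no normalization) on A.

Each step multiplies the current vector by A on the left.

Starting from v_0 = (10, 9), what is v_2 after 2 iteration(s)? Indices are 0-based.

v_0 = (10, 9).
v_1 = A·v_0 = (4, 4).
v_2 = A·v_1 = (7, 5).

v_2 = (7, 5)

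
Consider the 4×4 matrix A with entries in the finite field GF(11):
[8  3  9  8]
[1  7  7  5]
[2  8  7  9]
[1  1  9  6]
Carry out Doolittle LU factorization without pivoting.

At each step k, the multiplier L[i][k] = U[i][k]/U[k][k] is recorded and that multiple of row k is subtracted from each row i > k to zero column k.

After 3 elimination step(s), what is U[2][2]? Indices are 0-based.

Step 1: pivot at (0,0) is 8.
  row1 ← row1 − (7)·row0  ⇒  L[1][0]=7, U row1=(0, 8, 10, 4)
  row2 ← row2 − (3)·row0  ⇒  L[2][0]=3, U row2=(0, 10, 2, 7)
  row3 ← row3 − (7)·row0  ⇒  L[3][0]=7, U row3=(0, 2, 1, 5)
Step 2: pivot at (1,1) is 8.
  row2 ← row2 − (4)·row1  ⇒  L[2][1]=4, U row2=(0, 0, 6, 2)
  row3 ← row3 − (3)·row1  ⇒  L[3][1]=3, U row3=(0, 0, 4, 4)
Step 3: pivot at (2,2) is 6.
  row3 ← row3 − (8)·row2  ⇒  L[3][2]=8, U row3=(0, 0, 0, 10)

U[2][2] = 6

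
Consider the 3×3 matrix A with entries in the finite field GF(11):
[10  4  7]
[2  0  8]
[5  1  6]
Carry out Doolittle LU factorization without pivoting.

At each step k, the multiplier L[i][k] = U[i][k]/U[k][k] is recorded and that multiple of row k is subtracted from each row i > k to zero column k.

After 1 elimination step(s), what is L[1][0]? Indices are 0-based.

Step 1: pivot at (0,0) is 10.
  row1 ← row1 − (9)·row0  ⇒  L[1][0]=9, U row1=(0, 8, 0)
  row2 ← row2 − (6)·row0  ⇒  L[2][0]=6, U row2=(0, 10, 8)

L[1][0] = 9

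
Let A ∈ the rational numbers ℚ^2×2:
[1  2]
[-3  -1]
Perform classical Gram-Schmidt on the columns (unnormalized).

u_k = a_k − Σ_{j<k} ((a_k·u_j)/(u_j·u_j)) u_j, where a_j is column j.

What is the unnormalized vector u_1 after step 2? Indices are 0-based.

Step 1: u_0 = a_0 = (1, -3).
Step 2: u_1 = a_1 − (1/2)·u_0 = (3/2, 1/2).

u_1 = (3/2, 1/2)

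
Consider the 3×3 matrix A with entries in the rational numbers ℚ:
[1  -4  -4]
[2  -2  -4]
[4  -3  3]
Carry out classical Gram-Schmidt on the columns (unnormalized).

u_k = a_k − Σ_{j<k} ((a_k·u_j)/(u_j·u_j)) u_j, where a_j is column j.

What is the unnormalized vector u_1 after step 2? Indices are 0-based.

Step 1: u_0 = a_0 = (1, 2, 4).
Step 2: u_1 = a_1 − (-20/21)·u_0 = (-64/21, -2/21, 17/21).

u_1 = (-64/21, -2/21, 17/21)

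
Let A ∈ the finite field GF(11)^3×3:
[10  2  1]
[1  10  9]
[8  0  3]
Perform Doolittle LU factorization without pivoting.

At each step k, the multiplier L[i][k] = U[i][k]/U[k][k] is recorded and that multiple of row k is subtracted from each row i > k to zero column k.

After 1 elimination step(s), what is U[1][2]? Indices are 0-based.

Step 1: pivot at (0,0) is 10.
  row1 ← row1 − (10)·row0  ⇒  L[1][0]=10, U row1=(0, 1, 10)
  row2 ← row2 − (3)·row0  ⇒  L[2][0]=3, U row2=(0, 5, 0)

U[1][2] = 10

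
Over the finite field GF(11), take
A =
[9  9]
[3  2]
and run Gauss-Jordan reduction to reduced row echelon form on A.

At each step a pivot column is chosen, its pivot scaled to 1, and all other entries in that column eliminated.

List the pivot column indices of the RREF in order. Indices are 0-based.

pivot(0,0)=9: scale R0 → (1, 1)
  clear (1,0): R1 −= (3)R0 → (0, 10)
pivot(1,1)=10: scale R1 → (0, 1)
  clear (0,1): R0 −= (1)R1 → (1, 0)

pivot columns: 0, 1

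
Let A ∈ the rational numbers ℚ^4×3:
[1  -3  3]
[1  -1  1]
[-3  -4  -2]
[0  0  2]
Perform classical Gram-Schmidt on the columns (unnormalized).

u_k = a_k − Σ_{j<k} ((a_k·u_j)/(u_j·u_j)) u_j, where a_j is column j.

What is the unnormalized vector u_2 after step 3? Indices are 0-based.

Step 1: u_0 = a_0 = (1, 1, -3, 0).
Step 2: u_1 = a_1 − (8/11)·u_0 = (-41/11, -19/11, -20/11, 0).
Step 3: u_2 = a_2 − (10/11)·u_0 − (-17/37)·u_1 = (14/37, -26/37, -4/37, 2).

u_2 = (14/37, -26/37, -4/37, 2)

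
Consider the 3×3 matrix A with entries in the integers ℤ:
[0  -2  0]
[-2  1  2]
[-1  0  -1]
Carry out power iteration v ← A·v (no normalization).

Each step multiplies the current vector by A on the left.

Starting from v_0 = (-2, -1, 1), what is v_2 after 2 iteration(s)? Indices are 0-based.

v_2 = (-10, 3, -3)

v_0 = (-2, -1, 1).
v_1 = A·v_0 = (2, 5, 1).
v_2 = A·v_1 = (-10, 3, -3).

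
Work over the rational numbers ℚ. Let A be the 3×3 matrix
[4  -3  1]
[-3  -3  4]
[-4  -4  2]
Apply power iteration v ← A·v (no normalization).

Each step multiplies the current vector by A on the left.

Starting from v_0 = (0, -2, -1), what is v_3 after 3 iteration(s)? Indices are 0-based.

v_3 = (55, -133, -124)

v_0 = (0, -2, -1).
v_1 = A·v_0 = (5, 2, 6).
v_2 = A·v_1 = (20, 3, -16).
v_3 = A·v_2 = (55, -133, -124).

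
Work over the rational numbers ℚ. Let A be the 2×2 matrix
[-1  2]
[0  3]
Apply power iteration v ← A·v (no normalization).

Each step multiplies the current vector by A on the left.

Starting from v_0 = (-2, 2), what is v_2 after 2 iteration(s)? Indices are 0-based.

v_0 = (-2, 2).
v_1 = A·v_0 = (6, 6).
v_2 = A·v_1 = (6, 18).

v_2 = (6, 18)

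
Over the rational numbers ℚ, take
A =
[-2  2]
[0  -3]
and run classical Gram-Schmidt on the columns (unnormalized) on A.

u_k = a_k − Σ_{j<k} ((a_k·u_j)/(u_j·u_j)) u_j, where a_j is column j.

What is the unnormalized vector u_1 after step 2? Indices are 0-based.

u_1 = (0, -3)

Step 1: u_0 = a_0 = (-2, 0).
Step 2: u_1 = a_1 − (-1)·u_0 = (0, -3).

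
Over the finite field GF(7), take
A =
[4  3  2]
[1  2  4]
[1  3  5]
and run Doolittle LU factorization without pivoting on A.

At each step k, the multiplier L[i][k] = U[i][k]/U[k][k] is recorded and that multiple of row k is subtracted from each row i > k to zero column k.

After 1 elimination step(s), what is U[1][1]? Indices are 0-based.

U[1][1] = 3

k=0: U[0][0]=4
  eliminate (1,0): mult=2, new row 1: (0, 3, 0); set L[1][0]=2
  eliminate (2,0): mult=2, new row 2: (0, 4, 1); set L[2][0]=2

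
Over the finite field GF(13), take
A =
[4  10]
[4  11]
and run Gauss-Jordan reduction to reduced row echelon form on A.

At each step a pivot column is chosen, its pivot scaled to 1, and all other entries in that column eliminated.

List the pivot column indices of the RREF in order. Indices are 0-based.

pivot columns: 0, 1

step 1: normalize row 0 (÷4) = (1, 9)
  row 1: subtract 4×row0 = (0, 1)
step 2: normalize row 1 (÷1) = (0, 1)
  row 0: subtract 9×row1 = (1, 0)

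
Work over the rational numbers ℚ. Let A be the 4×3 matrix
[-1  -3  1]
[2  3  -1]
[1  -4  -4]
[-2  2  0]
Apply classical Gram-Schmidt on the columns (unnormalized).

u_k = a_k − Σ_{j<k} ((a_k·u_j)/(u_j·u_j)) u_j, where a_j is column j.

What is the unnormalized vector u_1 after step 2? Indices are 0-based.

Step 1: u_0 = a_0 = (-1, 2, 1, -2).
Step 2: u_1 = a_1 − (1/10)·u_0 = (-29/10, 14/5, -41/10, 11/5).

u_1 = (-29/10, 14/5, -41/10, 11/5)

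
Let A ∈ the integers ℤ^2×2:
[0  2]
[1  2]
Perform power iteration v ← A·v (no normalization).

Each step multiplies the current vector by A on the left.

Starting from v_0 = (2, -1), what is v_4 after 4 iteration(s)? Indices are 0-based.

v_4 = (-8, -12)

v_0 = (2, -1).
v_1 = A·v_0 = (-2, 0).
v_2 = A·v_1 = (0, -2).
v_3 = A·v_2 = (-4, -4).
v_4 = A·v_3 = (-8, -12).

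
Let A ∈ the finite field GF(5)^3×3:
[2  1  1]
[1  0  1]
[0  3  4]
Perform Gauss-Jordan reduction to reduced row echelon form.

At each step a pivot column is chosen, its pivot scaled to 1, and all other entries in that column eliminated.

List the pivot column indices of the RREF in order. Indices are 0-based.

pivot columns: 0, 1, 2

step 1: normalize row 0 (÷2) = (1, 3, 3)
  row 1: subtract 1×row0 = (0, 2, 3)
step 2: normalize row 1 (÷2) = (0, 1, 4)
  row 0: subtract 3×row1 = (1, 0, 1)
  row 2: subtract 3×row1 = (0, 0, 2)
step 3: normalize row 2 (÷2) = (0, 0, 1)
  row 0: subtract 1×row2 = (1, 0, 0)
  row 1: subtract 4×row2 = (0, 1, 0)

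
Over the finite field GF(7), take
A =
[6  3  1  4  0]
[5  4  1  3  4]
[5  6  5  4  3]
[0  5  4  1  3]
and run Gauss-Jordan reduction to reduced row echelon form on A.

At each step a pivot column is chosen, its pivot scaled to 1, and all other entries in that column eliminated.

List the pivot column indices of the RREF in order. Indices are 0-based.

pivot columns: 0, 1, 2, 3

[1] R0 /= 6  ⇒  (1, 4, 6, 3, 0)
     R1 -= 5·R0  ⇒  (0, 5, 6, 2, 4)
     R2 -= 5·R0  ⇒  (0, 0, 3, 3, 3)
[2] R1 /= 5  ⇒  (0, 1, 4, 6, 5)
     R0 -= 4·R1  ⇒  (1, 0, 4, 0, 1)
     R3 -= 5·R1  ⇒  (0, 0, 5, 6, 6)
[3] R2 /= 3  ⇒  (0, 0, 1, 1, 1)
     R0 -= 4·R2  ⇒  (1, 0, 0, 3, 4)
     R1 -= 4·R2  ⇒  (0, 1, 0, 2, 1)
     R3 -= 5·R2  ⇒  (0, 0, 0, 1, 1)
[4] R3 /= 1  ⇒  (0, 0, 0, 1, 1)
     R0 -= 3·R3  ⇒  (1, 0, 0, 0, 1)
     R1 -= 2·R3  ⇒  (0, 1, 0, 0, 6)
     R2 -= 1·R3  ⇒  (0, 0, 1, 0, 0)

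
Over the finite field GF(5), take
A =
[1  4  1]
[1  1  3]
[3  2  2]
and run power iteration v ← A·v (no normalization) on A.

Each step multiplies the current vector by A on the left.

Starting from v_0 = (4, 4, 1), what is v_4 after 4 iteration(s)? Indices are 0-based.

v_4 = (1, 0, 3)

v_0 = (4, 4, 1).
v_1 = A·v_0 = (1, 1, 2).
v_2 = A·v_1 = (2, 3, 4).
v_3 = A·v_2 = (3, 2, 0).
v_4 = A·v_3 = (1, 0, 3).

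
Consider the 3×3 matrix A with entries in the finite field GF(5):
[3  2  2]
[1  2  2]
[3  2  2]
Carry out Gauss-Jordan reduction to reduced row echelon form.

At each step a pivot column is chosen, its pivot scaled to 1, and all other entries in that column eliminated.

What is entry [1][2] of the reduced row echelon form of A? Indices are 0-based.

M[1][2] = 1

step 1: normalize row 0 (÷3) = (1, 4, 4)
  row 1: subtract 1×row0 = (0, 3, 3)
  row 2: subtract 3×row0 = (0, 0, 0)
step 2: normalize row 1 (÷3) = (0, 1, 1)
  row 0: subtract 4×row1 = (1, 0, 0)
skip col 2 (zero from row 2)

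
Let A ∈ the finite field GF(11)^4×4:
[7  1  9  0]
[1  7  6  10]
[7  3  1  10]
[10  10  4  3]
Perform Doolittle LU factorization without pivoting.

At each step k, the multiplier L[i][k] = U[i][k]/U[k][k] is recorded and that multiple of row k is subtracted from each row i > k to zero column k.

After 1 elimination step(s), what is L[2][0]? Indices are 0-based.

Step 1: pivot at (0,0) is 7.
  row1 ← row1 − (8)·row0  ⇒  L[1][0]=8, U row1=(0, 10, 0, 10)
  row2 ← row2 − (1)·row0  ⇒  L[2][0]=1, U row2=(0, 2, 3, 10)
  row3 ← row3 − (3)·row0  ⇒  L[3][0]=3, U row3=(0, 7, 10, 3)

L[2][0] = 1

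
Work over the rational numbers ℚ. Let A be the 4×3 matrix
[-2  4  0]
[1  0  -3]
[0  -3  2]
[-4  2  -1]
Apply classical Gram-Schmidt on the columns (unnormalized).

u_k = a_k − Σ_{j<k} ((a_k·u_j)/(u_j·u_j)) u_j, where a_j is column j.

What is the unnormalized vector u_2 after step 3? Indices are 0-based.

Step 1: u_0 = a_0 = (-2, 1, 0, -4).
Step 2: u_1 = a_1 − (-16/21)·u_0 = (52/21, 16/21, -3, -22/21).
Step 3: u_2 = a_2 − (1/21)·u_0 − (-152/353)·u_1 = (410/353, -960/353, 250/353, -445/353).

u_2 = (410/353, -960/353, 250/353, -445/353)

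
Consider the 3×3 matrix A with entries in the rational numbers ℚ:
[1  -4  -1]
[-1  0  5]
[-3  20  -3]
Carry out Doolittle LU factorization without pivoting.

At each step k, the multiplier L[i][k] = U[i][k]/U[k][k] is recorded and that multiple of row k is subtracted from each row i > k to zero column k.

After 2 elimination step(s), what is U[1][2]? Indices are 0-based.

[col 0] pivot 1
  R1 -= -1*R0 → (0, -4, 4)  (L[1][0] := -1)
  R2 -= -3*R0 → (0, 8, -6)  (L[2][0] := -3)
[col 1] pivot -4
  R2 -= -2*R1 → (0, 0, 2)  (L[2][1] := -2)

U[1][2] = 4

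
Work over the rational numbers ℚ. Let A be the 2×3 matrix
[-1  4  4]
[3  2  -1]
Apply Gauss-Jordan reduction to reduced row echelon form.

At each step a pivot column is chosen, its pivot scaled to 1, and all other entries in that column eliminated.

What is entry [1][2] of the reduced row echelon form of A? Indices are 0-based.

pivot(0,0)=-1: scale R0 → (1, -4, -4)
  clear (1,0): R1 −= (3)R0 → (0, 14, 11)
pivot(1,1)=14: scale R1 → (0, 1, 11/14)
  clear (0,1): R0 −= (-4)R1 → (1, 0, -6/7)

M[1][2] = 11/14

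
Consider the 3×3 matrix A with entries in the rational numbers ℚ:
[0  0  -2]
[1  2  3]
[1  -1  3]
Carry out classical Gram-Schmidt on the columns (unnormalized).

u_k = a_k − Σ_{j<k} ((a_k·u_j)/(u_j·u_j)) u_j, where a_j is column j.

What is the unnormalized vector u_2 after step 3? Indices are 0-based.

u_2 = (-2, 0, 0)

Step 1: u_0 = a_0 = (0, 1, 1).
Step 2: u_1 = a_1 − (1/2)·u_0 = (0, 3/2, -3/2).
Step 3: u_2 = a_2 − (3)·u_0 − (0)·u_1 = (-2, 0, 0).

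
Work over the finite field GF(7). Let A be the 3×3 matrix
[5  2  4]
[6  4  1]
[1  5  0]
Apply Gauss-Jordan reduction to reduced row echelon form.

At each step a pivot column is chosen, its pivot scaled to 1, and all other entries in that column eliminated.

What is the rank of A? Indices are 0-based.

[1] R0 /= 5  ⇒  (1, 6, 5)
     R1 -= 6·R0  ⇒  (0, 3, 6)
     R2 -= 1·R0  ⇒  (0, 6, 2)
[2] R1 /= 3  ⇒  (0, 1, 2)
     R0 -= 6·R1  ⇒  (1, 0, 0)
     R2 -= 6·R1  ⇒  (0, 0, 4)
[3] R2 /= 4  ⇒  (0, 0, 1)
     R1 -= 2·R2  ⇒  (0, 1, 0)

rank = 3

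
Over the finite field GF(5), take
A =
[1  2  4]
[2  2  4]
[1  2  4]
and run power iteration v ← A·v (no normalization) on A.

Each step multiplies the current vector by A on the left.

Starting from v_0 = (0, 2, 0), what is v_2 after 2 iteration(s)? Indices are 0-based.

v_0 = (0, 2, 0).
v_1 = A·v_0 = (4, 4, 4).
v_2 = A·v_1 = (3, 2, 3).

v_2 = (3, 2, 3)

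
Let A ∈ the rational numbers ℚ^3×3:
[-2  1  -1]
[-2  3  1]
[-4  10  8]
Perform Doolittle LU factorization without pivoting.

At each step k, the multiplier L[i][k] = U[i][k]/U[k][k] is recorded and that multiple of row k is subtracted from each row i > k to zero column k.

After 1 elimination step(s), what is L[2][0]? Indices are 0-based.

L[2][0] = 2

[col 0] pivot -2
  R1 -= 1*R0 → (0, 2, 2)  (L[1][0] := 1)
  R2 -= 2*R0 → (0, 8, 10)  (L[2][0] := 2)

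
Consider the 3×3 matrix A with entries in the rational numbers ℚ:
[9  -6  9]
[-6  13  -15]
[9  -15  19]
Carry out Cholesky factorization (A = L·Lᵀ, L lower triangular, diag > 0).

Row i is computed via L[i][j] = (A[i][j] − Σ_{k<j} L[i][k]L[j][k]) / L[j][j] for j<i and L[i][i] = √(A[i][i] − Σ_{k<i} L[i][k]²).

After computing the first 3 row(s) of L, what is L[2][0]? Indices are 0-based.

L[2][0] = 3

Step 1: L[0][0] = √(9) = 3.
  L[1][0] = (-6) / L[0][0] = -2.
Step 2: L[1][1] = √(9) = 3.
  L[2][0] = (9) / L[0][0] = 3.
  L[2][1] = (-9) / L[1][1] = -3.
Step 3: L[2][2] = √(1) = 1.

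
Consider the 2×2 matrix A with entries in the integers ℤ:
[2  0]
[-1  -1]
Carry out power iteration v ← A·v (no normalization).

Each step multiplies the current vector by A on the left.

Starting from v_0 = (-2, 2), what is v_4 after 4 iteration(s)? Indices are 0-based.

v_0 = (-2, 2).
v_1 = A·v_0 = (-4, 0).
v_2 = A·v_1 = (-8, 4).
v_3 = A·v_2 = (-16, 4).
v_4 = A·v_3 = (-32, 12).

v_4 = (-32, 12)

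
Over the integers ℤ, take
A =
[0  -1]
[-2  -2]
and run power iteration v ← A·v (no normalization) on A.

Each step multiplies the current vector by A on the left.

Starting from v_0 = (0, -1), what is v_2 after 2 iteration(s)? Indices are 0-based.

v_0 = (0, -1).
v_1 = A·v_0 = (1, 2).
v_2 = A·v_1 = (-2, -6).

v_2 = (-2, -6)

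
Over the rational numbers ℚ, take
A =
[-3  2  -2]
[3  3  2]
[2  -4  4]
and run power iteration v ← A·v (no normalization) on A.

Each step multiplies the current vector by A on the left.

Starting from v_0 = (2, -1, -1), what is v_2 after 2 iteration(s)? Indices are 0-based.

v_2 = (12, -7, 0)

v_0 = (2, -1, -1).
v_1 = A·v_0 = (-6, 1, 4).
v_2 = A·v_1 = (12, -7, 0).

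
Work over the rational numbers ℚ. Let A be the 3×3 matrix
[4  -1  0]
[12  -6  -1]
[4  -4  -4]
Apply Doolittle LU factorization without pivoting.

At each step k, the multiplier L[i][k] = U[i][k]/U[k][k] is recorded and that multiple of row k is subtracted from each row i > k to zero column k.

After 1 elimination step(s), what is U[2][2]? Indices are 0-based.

Step 1: pivot at (0,0) is 4.
  row1 ← row1 − (3)·row0  ⇒  L[1][0]=3, U row1=(0, -3, -1)
  row2 ← row2 − (1)·row0  ⇒  L[2][0]=1, U row2=(0, -3, -4)

U[2][2] = -4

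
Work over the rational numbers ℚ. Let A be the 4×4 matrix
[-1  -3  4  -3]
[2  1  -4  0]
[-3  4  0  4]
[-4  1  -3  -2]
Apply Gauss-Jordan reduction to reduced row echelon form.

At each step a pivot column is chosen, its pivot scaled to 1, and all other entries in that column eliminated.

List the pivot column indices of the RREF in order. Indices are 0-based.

pivot columns: 0, 1, 2, 3

[1] R0 /= -1  ⇒  (1, 3, -4, 3)
     R1 -= 2·R0  ⇒  (0, -5, 4, -6)
     R2 -= -3·R0  ⇒  (0, 13, -12, 13)
     R3 -= -4·R0  ⇒  (0, 13, -19, 10)
[2] R1 /= -5  ⇒  (0, 1, -4/5, 6/5)
     R0 -= 3·R1  ⇒  (1, 0, -8/5, -3/5)
     R2 -= 13·R1  ⇒  (0, 0, -8/5, -13/5)
     R3 -= 13·R1  ⇒  (0, 0, -43/5, -28/5)
[3] R2 /= -8/5  ⇒  (0, 0, 1, 13/8)
     R0 -= -8/5·R2  ⇒  (1, 0, 0, 2)
     R1 -= -4/5·R2  ⇒  (0, 1, 0, 5/2)
     R3 -= -43/5·R2  ⇒  (0, 0, 0, 67/8)
[4] R3 /= 67/8  ⇒  (0, 0, 0, 1)
     R0 -= 2·R3  ⇒  (1, 0, 0, 0)
     R1 -= 5/2·R3  ⇒  (0, 1, 0, 0)
     R2 -= 13/8·R3  ⇒  (0, 0, 1, 0)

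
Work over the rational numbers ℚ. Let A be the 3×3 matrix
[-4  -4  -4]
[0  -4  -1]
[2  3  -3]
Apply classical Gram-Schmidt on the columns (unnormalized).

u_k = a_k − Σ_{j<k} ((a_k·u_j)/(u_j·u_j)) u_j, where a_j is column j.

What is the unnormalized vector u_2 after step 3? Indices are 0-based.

u_2 = (-2, -1, -4)

Step 1: u_0 = a_0 = (-4, 0, 2).
Step 2: u_1 = a_1 − (11/10)·u_0 = (2/5, -4, 4/5).
Step 3: u_2 = a_2 − (1/2)·u_0 − (0)·u_1 = (-2, -1, -4).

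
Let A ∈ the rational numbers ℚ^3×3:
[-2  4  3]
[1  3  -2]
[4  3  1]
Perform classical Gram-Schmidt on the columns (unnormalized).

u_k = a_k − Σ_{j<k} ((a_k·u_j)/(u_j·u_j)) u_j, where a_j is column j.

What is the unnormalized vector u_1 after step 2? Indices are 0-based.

Step 1: u_0 = a_0 = (-2, 1, 4).
Step 2: u_1 = a_1 − (1/3)·u_0 = (14/3, 8/3, 5/3).

u_1 = (14/3, 8/3, 5/3)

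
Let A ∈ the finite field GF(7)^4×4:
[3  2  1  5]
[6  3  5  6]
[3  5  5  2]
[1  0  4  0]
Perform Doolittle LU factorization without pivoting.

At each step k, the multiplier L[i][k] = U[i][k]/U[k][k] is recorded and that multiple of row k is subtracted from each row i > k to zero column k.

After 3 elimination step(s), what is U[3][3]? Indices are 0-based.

U[3][3] = 4

[col 0] pivot 3
  R1 -= 2*R0 → (0, 6, 3, 3)  (L[1][0] := 2)
  R2 -= 1*R0 → (0, 3, 4, 4)  (L[2][0] := 1)
  R3 -= 5*R0 → (0, 4, 6, 3)  (L[3][0] := 5)
[col 1] pivot 6
  R2 -= 4*R1 → (0, 0, 6, 6)  (L[2][1] := 4)
  R3 -= 3*R1 → (0, 0, 4, 1)  (L[3][1] := 3)
[col 2] pivot 6
  R3 -= 3*R2 → (0, 0, 0, 4)  (L[3][2] := 3)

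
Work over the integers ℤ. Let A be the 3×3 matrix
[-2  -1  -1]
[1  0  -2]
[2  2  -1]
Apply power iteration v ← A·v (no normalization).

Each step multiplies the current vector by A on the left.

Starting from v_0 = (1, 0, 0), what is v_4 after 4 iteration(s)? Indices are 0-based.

v_0 = (1, 0, 0).
v_1 = A·v_0 = (-2, 1, 2).
v_2 = A·v_1 = (1, -6, -4).
v_3 = A·v_2 = (8, 9, -6).
v_4 = A·v_3 = (-19, 20, 40).

v_4 = (-19, 20, 40)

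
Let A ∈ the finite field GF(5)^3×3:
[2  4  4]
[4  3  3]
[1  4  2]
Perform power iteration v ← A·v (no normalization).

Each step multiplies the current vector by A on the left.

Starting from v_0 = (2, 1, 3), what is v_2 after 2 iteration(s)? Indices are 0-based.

v_0 = (2, 1, 3).
v_1 = A·v_0 = (0, 0, 2).
v_2 = A·v_1 = (3, 1, 4).

v_2 = (3, 1, 4)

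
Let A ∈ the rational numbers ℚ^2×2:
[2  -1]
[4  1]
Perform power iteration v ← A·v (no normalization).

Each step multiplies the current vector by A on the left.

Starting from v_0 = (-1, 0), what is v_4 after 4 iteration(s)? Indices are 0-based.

v_0 = (-1, 0).
v_1 = A·v_0 = (-2, -4).
v_2 = A·v_1 = (0, -12).
v_3 = A·v_2 = (12, -12).
v_4 = A·v_3 = (36, 36).

v_4 = (36, 36)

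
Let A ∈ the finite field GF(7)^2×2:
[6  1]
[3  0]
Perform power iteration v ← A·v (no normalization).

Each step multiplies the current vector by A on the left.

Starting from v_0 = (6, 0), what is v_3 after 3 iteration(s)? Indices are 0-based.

v_0 = (6, 0).
v_1 = A·v_0 = (1, 4).
v_2 = A·v_1 = (3, 3).
v_3 = A·v_2 = (0, 2).

v_3 = (0, 2)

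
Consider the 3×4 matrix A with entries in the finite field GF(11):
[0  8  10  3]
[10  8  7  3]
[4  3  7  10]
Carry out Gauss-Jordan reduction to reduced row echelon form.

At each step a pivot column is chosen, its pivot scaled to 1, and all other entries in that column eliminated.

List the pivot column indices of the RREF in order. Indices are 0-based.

pivot(0,0): swap R0↔R1
pivot(0,0)=10: scale R0 → (1, 3, 4, 8)
  clear (2,0): R2 −= (4)R0 → (0, 2, 2, 0)
pivot(1,1)=8: scale R1 → (0, 1, 4, 10)
  clear (0,1): R0 −= (3)R1 → (1, 0, 3, 0)
  clear (2,1): R2 −= (2)R1 → (0, 0, 5, 2)
pivot(2,2)=5: scale R2 → (0, 0, 1, 7)
  clear (0,2): R0 −= (3)R2 → (1, 0, 0, 1)
  clear (1,2): R1 −= (4)R2 → (0, 1, 0, 4)

pivot columns: 0, 1, 2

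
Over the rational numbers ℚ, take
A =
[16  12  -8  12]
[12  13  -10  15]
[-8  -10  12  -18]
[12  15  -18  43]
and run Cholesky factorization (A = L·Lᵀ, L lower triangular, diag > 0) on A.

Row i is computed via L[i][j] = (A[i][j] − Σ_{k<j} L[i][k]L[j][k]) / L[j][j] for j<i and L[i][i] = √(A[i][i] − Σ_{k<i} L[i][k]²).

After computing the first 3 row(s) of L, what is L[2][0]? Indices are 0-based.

Step 1: L[0][0] = √(16) = 4.
  L[1][0] = (12) / L[0][0] = 3.
Step 2: L[1][1] = √(4) = 2.
  L[2][0] = (-8) / L[0][0] = -2.
  L[2][1] = (-4) / L[1][1] = -2.
Step 3: L[2][2] = √(4) = 2.

L[2][0] = -2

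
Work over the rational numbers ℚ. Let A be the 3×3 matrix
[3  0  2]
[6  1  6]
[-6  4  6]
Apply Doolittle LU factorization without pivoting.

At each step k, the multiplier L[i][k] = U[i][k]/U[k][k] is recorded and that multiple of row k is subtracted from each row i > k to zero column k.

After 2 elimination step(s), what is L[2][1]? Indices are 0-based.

L[2][1] = 4

k=0: U[0][0]=3
  eliminate (1,0): mult=2, new row 1: (0, 1, 2); set L[1][0]=2
  eliminate (2,0): mult=-2, new row 2: (0, 4, 10); set L[2][0]=-2
k=1: U[1][1]=1
  eliminate (2,1): mult=4, new row 2: (0, 0, 2); set L[2][1]=4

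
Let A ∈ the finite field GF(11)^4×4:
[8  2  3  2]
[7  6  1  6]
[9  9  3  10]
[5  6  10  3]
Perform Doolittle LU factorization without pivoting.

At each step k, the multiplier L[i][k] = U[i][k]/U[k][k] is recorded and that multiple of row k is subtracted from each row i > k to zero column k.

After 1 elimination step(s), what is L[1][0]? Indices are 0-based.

L[1][0] = 5

Step 1: pivot at (0,0) is 8.
  row1 ← row1 − (5)·row0  ⇒  L[1][0]=5, U row1=(0, 7, 8, 7)
  row2 ← row2 − (8)·row0  ⇒  L[2][0]=8, U row2=(0, 4, 1, 5)
  row3 ← row3 − (2)·row0  ⇒  L[3][0]=2, U row3=(0, 2, 4, 10)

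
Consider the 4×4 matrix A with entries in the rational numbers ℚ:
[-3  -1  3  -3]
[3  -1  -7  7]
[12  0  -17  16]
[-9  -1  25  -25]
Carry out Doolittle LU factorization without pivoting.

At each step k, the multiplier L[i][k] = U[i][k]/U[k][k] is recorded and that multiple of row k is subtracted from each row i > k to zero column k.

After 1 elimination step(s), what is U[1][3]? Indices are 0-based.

Step 1: pivot at (0,0) is -3.
  row1 ← row1 − (-1)·row0  ⇒  L[1][0]=-1, U row1=(0, -2, -4, 4)
  row2 ← row2 − (-4)·row0  ⇒  L[2][0]=-4, U row2=(0, -4, -5, 4)
  row3 ← row3 − (3)·row0  ⇒  L[3][0]=3, U row3=(0, 2, 16, -16)

U[1][3] = 4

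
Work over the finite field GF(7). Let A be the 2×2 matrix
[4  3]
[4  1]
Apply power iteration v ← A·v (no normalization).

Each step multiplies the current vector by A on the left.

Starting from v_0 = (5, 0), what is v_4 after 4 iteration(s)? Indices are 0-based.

v_0 = (5, 0).
v_1 = A·v_0 = (6, 6).
v_2 = A·v_1 = (0, 2).
v_3 = A·v_2 = (6, 2).
v_4 = A·v_3 = (2, 5).

v_4 = (2, 5)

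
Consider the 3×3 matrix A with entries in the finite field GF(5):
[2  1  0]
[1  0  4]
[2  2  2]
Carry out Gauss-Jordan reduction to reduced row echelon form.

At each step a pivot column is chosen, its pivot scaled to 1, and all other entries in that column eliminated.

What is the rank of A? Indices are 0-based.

pivot(0,0)=2: scale R0 → (1, 3, 0)
  clear (1,0): R1 −= (1)R0 → (0, 2, 4)
  clear (2,0): R2 −= (2)R0 → (0, 1, 2)
pivot(1,1)=2: scale R1 → (0, 1, 2)
  clear (0,1): R0 −= (3)R1 → (1, 0, 4)
  clear (2,1): R2 −= (1)R1 → (0, 0, 0)
col 2: no nonzero at/below row 2; advance.

rank = 2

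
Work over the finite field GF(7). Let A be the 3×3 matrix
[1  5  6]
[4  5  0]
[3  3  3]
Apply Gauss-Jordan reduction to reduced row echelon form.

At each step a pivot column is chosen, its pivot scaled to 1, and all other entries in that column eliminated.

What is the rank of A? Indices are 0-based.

pivot(0,0)=1: scale R0 → (1, 5, 6)
  clear (1,0): R1 −= (4)R0 → (0, 6, 4)
  clear (2,0): R2 −= (3)R0 → (0, 2, 6)
pivot(1,1)=6: scale R1 → (0, 1, 3)
  clear (0,1): R0 −= (5)R1 → (1, 0, 5)
  clear (2,1): R2 −= (2)R1 → (0, 0, 0)
col 2: no nonzero at/below row 2; advance.

rank = 2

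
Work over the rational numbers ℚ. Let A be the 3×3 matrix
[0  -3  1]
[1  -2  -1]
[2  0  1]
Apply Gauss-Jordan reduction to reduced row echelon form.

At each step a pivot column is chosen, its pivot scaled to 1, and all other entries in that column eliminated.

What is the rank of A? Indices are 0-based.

rank = 3

pivot(0,0): swap R0↔R1
pivot(0,0)=1: scale R0 → (1, -2, -1)
  clear (2,0): R2 −= (2)R0 → (0, 4, 3)
pivot(1,1)=-3: scale R1 → (0, 1, -1/3)
  clear (0,1): R0 −= (-2)R1 → (1, 0, -5/3)
  clear (2,1): R2 −= (4)R1 → (0, 0, 13/3)
pivot(2,2)=13/3: scale R2 → (0, 0, 1)
  clear (0,2): R0 −= (-5/3)R2 → (1, 0, 0)
  clear (1,2): R1 −= (-1/3)R2 → (0, 1, 0)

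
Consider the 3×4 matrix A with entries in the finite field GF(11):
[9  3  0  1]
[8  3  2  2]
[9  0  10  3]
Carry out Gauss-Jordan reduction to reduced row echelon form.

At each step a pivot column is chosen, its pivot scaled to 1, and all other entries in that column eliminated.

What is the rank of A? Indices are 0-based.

rank = 3

pivot(0,0)=9: scale R0 → (1, 4, 0, 5)
  clear (1,0): R1 −= (8)R0 → (0, 4, 2, 6)
  clear (2,0): R2 −= (9)R0 → (0, 8, 10, 2)
pivot(1,1)=4: scale R1 → (0, 1, 6, 7)
  clear (0,1): R0 −= (4)R1 → (1, 0, 9, 10)
  clear (2,1): R2 −= (8)R1 → (0, 0, 6, 1)
pivot(2,2)=6: scale R2 → (0, 0, 1, 2)
  clear (0,2): R0 −= (9)R2 → (1, 0, 0, 3)
  clear (1,2): R1 −= (6)R2 → (0, 1, 0, 6)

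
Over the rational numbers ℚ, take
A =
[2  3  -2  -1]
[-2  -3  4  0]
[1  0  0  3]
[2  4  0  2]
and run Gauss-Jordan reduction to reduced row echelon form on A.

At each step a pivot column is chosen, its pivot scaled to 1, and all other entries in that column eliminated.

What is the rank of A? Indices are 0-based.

rank = 4

step 1: normalize row 0 (÷2) = (1, 3/2, -1, -1/2)
  row 1: subtract -2×row0 = (0, 0, 2, -1)
  row 2: subtract 1×row0 = (0, -3/2, 1, 7/2)
  row 3: subtract 2×row0 = (0, 1, 2, 3)
step 2: exchange rows 1,2
step 2: normalize row 1 (÷-3/2) = (0, 1, -2/3, -7/3)
  row 0: subtract 3/2×row1 = (1, 0, 0, 3)
  row 3: subtract 1×row1 = (0, 0, 8/3, 16/3)
step 3: normalize row 2 (÷2) = (0, 0, 1, -1/2)
  row 1: subtract -2/3×row2 = (0, 1, 0, -8/3)
  row 3: subtract 8/3×row2 = (0, 0, 0, 20/3)
step 4: normalize row 3 (÷20/3) = (0, 0, 0, 1)
  row 0: subtract 3×row3 = (1, 0, 0, 0)
  row 1: subtract -8/3×row3 = (0, 1, 0, 0)
  row 2: subtract -1/2×row3 = (0, 0, 1, 0)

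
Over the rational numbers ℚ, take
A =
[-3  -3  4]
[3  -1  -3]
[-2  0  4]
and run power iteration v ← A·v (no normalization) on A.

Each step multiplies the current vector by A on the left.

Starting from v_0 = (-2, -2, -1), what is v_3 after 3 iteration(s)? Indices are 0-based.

v_0 = (-2, -2, -1).
v_1 = A·v_0 = (8, -1, 0).
v_2 = A·v_1 = (-21, 25, -16).
v_3 = A·v_2 = (-76, -40, -22).

v_3 = (-76, -40, -22)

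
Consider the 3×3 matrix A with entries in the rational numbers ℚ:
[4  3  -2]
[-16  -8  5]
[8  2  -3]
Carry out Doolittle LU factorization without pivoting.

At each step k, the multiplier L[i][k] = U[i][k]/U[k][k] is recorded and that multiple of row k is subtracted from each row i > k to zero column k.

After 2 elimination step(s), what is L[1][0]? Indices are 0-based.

Step 1: pivot at (0,0) is 4.
  row1 ← row1 − (-4)·row0  ⇒  L[1][0]=-4, U row1=(0, 4, -3)
  row2 ← row2 − (2)·row0  ⇒  L[2][0]=2, U row2=(0, -4, 1)
Step 2: pivot at (1,1) is 4.
  row2 ← row2 − (-1)·row1  ⇒  L[2][1]=-1, U row2=(0, 0, -2)

L[1][0] = -4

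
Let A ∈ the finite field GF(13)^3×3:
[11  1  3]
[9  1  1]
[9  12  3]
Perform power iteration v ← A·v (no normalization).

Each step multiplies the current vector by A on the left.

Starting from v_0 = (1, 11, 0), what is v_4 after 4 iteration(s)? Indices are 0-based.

v_4 = (2, 9, 2)

v_0 = (1, 11, 0).
v_1 = A·v_0 = (9, 7, 11).
v_2 = A·v_1 = (9, 8, 3).
v_3 = A·v_2 = (12, 1, 4).
v_4 = A·v_3 = (2, 9, 2).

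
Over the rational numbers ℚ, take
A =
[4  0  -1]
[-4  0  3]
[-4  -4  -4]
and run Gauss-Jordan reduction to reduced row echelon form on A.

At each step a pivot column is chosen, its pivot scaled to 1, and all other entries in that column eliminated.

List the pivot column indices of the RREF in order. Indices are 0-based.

pivot columns: 0, 1, 2

step 1: normalize row 0 (÷4) = (1, 0, -1/4)
  row 1: subtract -4×row0 = (0, 0, 2)
  row 2: subtract -4×row0 = (0, -4, -5)
step 2: exchange rows 1,2
step 2: normalize row 1 (÷-4) = (0, 1, 5/4)
step 3: normalize row 2 (÷2) = (0, 0, 1)
  row 0: subtract -1/4×row2 = (1, 0, 0)
  row 1: subtract 5/4×row2 = (0, 1, 0)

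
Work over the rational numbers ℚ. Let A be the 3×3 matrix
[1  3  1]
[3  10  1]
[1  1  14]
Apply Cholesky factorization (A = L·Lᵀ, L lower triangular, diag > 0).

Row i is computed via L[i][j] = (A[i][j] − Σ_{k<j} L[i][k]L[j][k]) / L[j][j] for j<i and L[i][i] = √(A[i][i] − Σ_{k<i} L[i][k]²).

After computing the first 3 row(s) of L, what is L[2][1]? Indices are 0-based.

L[2][1] = -2

Step 1: L[0][0] = √(1) = 1.
  L[1][0] = (3) / L[0][0] = 3.
Step 2: L[1][1] = √(1) = 1.
  L[2][0] = (1) / L[0][0] = 1.
  L[2][1] = (-2) / L[1][1] = -2.
Step 3: L[2][2] = √(9) = 3.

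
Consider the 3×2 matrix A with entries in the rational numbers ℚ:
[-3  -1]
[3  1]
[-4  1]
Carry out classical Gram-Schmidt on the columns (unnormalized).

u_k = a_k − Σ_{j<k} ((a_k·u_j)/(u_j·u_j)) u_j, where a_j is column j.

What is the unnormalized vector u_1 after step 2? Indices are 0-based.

u_1 = (-14/17, 14/17, 21/17)

Step 1: u_0 = a_0 = (-3, 3, -4).
Step 2: u_1 = a_1 − (1/17)·u_0 = (-14/17, 14/17, 21/17).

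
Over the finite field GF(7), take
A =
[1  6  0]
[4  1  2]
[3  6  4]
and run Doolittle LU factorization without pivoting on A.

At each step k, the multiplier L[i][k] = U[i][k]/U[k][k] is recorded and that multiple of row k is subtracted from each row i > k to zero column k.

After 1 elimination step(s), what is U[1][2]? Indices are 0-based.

U[1][2] = 2

k=0: U[0][0]=1
  eliminate (1,0): mult=4, new row 1: (0, 5, 2); set L[1][0]=4
  eliminate (2,0): mult=3, new row 2: (0, 2, 4); set L[2][0]=3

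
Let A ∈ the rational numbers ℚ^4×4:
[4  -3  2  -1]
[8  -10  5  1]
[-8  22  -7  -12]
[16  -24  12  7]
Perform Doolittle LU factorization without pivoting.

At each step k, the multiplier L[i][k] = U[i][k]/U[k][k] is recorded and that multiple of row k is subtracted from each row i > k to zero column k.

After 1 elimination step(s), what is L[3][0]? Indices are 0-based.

Step 1: pivot at (0,0) is 4.
  row1 ← row1 − (2)·row0  ⇒  L[1][0]=2, U row1=(0, -4, 1, 3)
  row2 ← row2 − (-2)·row0  ⇒  L[2][0]=-2, U row2=(0, 16, -3, -14)
  row3 ← row3 − (4)·row0  ⇒  L[3][0]=4, U row3=(0, -12, 4, 11)

L[3][0] = 4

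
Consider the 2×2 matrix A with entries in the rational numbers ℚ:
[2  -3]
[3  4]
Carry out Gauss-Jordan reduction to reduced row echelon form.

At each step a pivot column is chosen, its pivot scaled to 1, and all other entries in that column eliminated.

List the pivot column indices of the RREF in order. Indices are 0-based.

pivot columns: 0, 1

step 1: normalize row 0 (÷2) = (1, -3/2)
  row 1: subtract 3×row0 = (0, 17/2)
step 2: normalize row 1 (÷17/2) = (0, 1)
  row 0: subtract -3/2×row1 = (1, 0)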